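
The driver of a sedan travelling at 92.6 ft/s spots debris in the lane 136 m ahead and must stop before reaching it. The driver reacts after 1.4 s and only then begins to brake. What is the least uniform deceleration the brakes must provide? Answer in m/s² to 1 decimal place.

Required deceleration ≈ 4.1 m/s²

92.6 ft/s × 0.3048 = 28.2245 m/s.
Distance covered during reaction = 28.2245 × 1.4 = 39.514 m.
Distance available for braking: 136 − 39.514 = 96.486 m.
v² = 2a·d ⇒ a = v²/(2d) = 28.2245² / (2 × 96.486) = 796.622 / 192.972 = 4.1282 m/s².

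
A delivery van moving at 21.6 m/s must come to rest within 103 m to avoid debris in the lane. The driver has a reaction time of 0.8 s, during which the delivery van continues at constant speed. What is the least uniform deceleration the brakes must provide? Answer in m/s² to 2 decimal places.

Distance covered during reaction = 21.6000 × 0.8 = 17.280 m.
Distance available for braking: 103 − 17.280 = 85.720 m.
v² = 2a·d ⇒ a = v²/(2d) = 21.6000² / (2 × 85.720) = 466.560 / 171.440 = 2.7214 m/s².

Required deceleration ≈ 2.72 m/s²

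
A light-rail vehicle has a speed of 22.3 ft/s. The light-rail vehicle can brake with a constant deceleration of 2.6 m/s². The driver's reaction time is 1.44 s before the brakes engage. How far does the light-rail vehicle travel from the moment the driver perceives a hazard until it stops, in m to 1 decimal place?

22.3 ft/s × 0.3048 = 6.7970 m/s.
Reaction distance = v·t_r = 6.7970 × 1.44 = 9.788 m.
Braking distance = v²/(2a) = 6.7970² / (2 × 2.600) = 46.199 / 5.200 = 8.884 m.
Total = 9.788 + 8.884 = 18.672 m.

Total stopping distance ≈ 18.7 m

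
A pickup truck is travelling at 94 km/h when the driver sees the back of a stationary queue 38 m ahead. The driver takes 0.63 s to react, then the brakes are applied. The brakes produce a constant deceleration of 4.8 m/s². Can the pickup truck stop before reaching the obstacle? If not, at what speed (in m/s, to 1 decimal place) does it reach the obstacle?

94 km/h ÷ 3.6 = 26.1111 m/s.
Reaction distance = 26.1111 × 0.63 = 16.450 m.
Braking distance needed to stop: v²/(2a) = 681.790 / 9.600 = 71.020 m, so total needed = 16.450 + 71.020 = 87.470 m > 38 m — it cannot stop.
Distance remaining when braking begins: 38 − 16.450 = 21.550 m.
v² = v₀² − 2a·d = 681.790 − 2 × 4.800 × 21.550 = 474.910 m²/s².
v = √474.910 = 21.792 m/s.

No — it strikes the obstacle at 21.8 m/s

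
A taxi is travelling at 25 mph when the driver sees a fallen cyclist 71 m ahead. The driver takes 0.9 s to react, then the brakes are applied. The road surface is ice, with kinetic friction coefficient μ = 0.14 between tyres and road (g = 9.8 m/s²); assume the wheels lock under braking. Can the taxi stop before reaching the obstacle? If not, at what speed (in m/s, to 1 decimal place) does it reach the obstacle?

25 mph × 0.44704 = 11.1760 m/s.
a = μg = 0.14 × 9.8 = 1.372 m/s².
Reaction distance = 11.1760 × 0.9 = 10.058 m.
Braking distance = v²/(2a) = 124.903 / 2.744 = 45.519 m.
Total stopping distance = 10.058 + 45.519 = 55.577 m, vs 71 m available — it stops with 71 − 55.577 = 15.423 m to spare.

Yes — it stops about 15.4 m short of the obstacle, so it never reaches it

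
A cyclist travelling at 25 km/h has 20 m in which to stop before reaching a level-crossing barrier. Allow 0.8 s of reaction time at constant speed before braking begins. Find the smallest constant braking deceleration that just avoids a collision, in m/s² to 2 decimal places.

25 km/h ÷ 3.6 = 6.9444 m/s.
Distance covered during reaction = 6.9444 × 0.8 = 5.556 m.
Distance available for braking: 20 − 5.556 = 14.444 m.
v² = 2a·d ⇒ a = v²/(2d) = 6.9444² / (2 × 14.444) = 48.225 / 28.888 = 1.6694 m/s².

Required deceleration ≈ 1.67 m/s²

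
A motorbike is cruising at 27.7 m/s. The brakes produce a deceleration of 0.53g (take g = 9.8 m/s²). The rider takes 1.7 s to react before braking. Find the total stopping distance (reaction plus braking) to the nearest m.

a = 0.53 × 9.8 = 5.194 m/s².
Reaction distance = v·t_r = 27.7000 × 1.7 = 47.090 m.
Braking distance = v²/(2a) = 27.7000² / (2 × 5.194) = 767.290 / 10.388 = 73.863 m.
Total = 47.090 + 73.863 = 120.953 m.

Total stopping distance ≈ 121 m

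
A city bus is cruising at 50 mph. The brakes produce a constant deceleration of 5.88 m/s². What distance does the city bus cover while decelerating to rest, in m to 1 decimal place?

Braking distance ≈ 42.5 m

50 mph × 0.44704 = 22.3520 m/s.
Braking distance = v²/(2a) = 22.3520² / (2 × 5.880) = 499.612 / 11.760 = 42.484 m.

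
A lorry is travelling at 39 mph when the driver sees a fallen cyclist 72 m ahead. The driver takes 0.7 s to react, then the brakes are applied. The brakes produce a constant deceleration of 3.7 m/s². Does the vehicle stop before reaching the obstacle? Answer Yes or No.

39 mph × 0.44704 = 17.4346 m/s.
Reaction distance = 17.4346 × 0.7 = 12.204 m.
Braking distance = v²/(2a) = 303.965 / 7.400 = 41.076 m.
Total stopping distance = 12.204 + 41.076 = 53.280 m, vs 72 m available — it stops with 72 − 53.280 = 18.720 m to spare.

Yes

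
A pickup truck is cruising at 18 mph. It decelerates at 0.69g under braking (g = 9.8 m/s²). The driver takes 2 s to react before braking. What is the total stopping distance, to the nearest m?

18 mph × 0.44704 = 8.0467 m/s.
a = 0.69 × 9.8 = 6.762 m/s².
Reaction distance = v·t_r = 8.0467 × 2 = 16.093 m.
Braking distance = v²/(2a) = 8.0467² / (2 × 6.762) = 64.749 / 13.524 = 4.788 m.
Total = 16.093 + 4.788 = 20.881 m.

Total stopping distance ≈ 21 m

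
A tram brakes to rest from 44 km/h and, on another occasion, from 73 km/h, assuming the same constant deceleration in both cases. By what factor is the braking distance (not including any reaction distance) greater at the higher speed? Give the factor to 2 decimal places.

Braking distance d = v²/(2a), so with a fixed, d ∝ v².
Factor = (73/44)² = 1.6591² = 2.7526.

Factor ≈ 2.75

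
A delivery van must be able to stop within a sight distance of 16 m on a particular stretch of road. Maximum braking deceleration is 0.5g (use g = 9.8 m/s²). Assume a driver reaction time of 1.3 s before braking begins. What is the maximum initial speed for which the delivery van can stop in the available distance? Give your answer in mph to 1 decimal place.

a = 0.5 × 9.8 = 4.900 m/s².
Stopping distance: v·t_r + v²/(2a) = 16 with t_r = 1.3 s and a = 4.900 m/s².
So v² + 12.740 v − 156.80 = 0.
Positive root: v = −a·t_r + √((a·t_r)² + 2a·d) = −6.370 + √(40.577 + 156.80) = 7.6791 m/s.
7.6791 m/s ÷ 0.44704 = 17.178 mph.

Maximum speed ≈ 17.2 mph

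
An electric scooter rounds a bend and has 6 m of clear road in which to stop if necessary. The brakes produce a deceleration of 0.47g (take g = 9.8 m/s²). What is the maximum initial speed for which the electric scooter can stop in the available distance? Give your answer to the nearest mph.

Maximum speed ≈ 17 mph

a = 0.47 × 9.8 = 4.606 m/s².
v²/(2a) = d ⇒ v = √(2 × 4.606 × 6) = √55.27 = 7.4344 m/s.
7.4344 m/s ÷ 0.44704 = 16.630 mph.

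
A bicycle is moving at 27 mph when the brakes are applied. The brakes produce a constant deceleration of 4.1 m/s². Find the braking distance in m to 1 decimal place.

27 mph × 0.44704 = 12.0701 m/s.
Braking distance = v²/(2a) = 12.0701² / (2 × 4.100) = 145.687 / 8.200 = 17.767 m.

Braking distance ≈ 17.8 m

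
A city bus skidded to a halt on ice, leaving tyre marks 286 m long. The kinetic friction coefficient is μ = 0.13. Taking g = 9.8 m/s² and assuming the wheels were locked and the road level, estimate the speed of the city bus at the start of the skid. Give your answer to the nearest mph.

Deceleration a = μg = 0.13 × 9.8 = 1.274 m/s².
v = √(2a·d) = √(2 × 1.274 × 286) = √728.728 = 26.9950 m/s.
= 26.9950 ÷ 0.44704 = 60.386 mph.

Initial speed ≈ 60 mph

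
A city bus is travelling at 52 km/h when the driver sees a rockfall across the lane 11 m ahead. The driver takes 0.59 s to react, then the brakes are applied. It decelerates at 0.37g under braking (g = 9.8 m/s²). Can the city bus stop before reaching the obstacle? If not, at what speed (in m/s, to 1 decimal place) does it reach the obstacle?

No — it strikes the obstacle at 13.8 m/s

52 km/h ÷ 3.6 = 14.4444 m/s.
a = 0.37 × 9.8 = 3.626 m/s².
Reaction distance = 14.4444 × 0.59 = 8.522 m.
Braking distance needed to stop: v²/(2a) = 208.641 / 7.252 = 28.770 m, so total needed = 8.522 + 28.770 = 37.292 m > 11 m — it cannot stop.
Distance remaining when braking begins: 11 − 8.522 = 2.478 m.
v² = v₀² − 2a·d = 208.641 − 2 × 3.626 × 2.478 = 190.671 m²/s².
v = √190.671 = 13.808 m/s.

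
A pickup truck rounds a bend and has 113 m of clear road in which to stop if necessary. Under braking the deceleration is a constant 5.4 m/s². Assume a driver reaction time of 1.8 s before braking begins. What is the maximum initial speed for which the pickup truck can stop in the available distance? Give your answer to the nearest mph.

Maximum speed ≈ 59 mph

Stopping distance: v·t_r + v²/(2a) = 113 with t_r = 1.8 s and a = 5.400 m/s².
So v² + 19.440 v − 1220.40 = 0.
Positive root: v = −a·t_r + √((a·t_r)² + 2a·d) = −9.720 + √(94.478 + 1220.40) = 26.5412 m/s.
26.5412 m/s ÷ 0.44704 = 59.371 mph.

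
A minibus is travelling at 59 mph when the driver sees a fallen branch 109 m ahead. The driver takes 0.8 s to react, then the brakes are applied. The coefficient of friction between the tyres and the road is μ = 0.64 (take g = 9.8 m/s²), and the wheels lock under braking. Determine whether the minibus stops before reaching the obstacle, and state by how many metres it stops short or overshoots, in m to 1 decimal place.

Yes — it stops 32.4 m short of the obstacle

59 mph × 0.44704 = 26.3754 m/s.
a = μg = 0.64 × 9.8 = 6.272 m/s².
Reaction distance = 26.3754 × 0.8 = 21.100 m.
Braking distance = v²/(2a) = 695.662 / 12.544 = 55.458 m.
Total stopping distance = 21.100 + 55.458 = 76.558 m, vs 109 m available — it stops with 109 − 76.558 = 32.442 m to spare.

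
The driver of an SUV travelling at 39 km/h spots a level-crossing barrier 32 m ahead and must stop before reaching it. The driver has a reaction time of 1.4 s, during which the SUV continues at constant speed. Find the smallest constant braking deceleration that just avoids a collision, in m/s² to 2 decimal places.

Required deceleration ≈ 3.49 m/s²

39 km/h ÷ 3.6 = 10.8333 m/s.
Distance covered during reaction = 10.8333 × 1.4 = 15.167 m.
Distance available for braking: 32 − 15.167 = 16.833 m.
v² = 2a·d ⇒ a = v²/(2d) = 10.8333² / (2 × 16.833) = 117.360 / 33.666 = 3.4860 m/s².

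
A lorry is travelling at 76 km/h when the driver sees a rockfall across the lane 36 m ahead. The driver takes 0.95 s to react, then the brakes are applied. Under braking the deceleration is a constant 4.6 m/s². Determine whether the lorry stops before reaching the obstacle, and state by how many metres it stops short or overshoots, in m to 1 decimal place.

76 km/h ÷ 3.6 = 21.1111 m/s.
Reaction distance = 21.1111 × 0.95 = 20.056 m.
Braking distance = v²/(2a) = 445.679 / 9.200 = 48.443 m.
Total stopping distance = 20.056 + 48.443 = 68.499 m, vs 36 m available — it cannot stop in time and overshoots by 68.499 − 36 = 32.499 m.

No — it overshoots by 32.5 m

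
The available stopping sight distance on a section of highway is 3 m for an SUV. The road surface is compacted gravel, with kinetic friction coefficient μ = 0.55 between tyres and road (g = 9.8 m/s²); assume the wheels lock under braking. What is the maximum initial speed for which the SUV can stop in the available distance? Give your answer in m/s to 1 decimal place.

a = μg = 0.55 × 9.8 = 5.390 m/s².
v²/(2a) = d ⇒ v = √(2 × 5.390 × 3) = √32.34 = 5.6868 m/s.

Maximum speed ≈ 5.7 m/s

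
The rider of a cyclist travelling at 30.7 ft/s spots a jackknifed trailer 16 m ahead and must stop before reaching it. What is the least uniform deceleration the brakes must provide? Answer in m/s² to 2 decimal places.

Required deceleration ≈ 2.74 m/s²

30.7 ft/s × 0.3048 = 9.3574 m/s.
v² = 2a·d ⇒ a = v²/(2d) = 9.3574² / (2 × 16.000) = 87.561 / 32.000 = 2.7363 m/s².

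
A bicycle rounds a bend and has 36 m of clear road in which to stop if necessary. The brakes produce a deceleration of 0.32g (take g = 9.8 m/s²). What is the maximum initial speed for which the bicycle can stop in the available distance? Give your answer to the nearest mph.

Maximum speed ≈ 34 mph

a = 0.32 × 9.8 = 3.136 m/s².
v²/(2a) = d ⇒ v = √(2 × 3.136 × 36) = √225.79 = 15.0263 m/s.
15.0263 m/s ÷ 0.44704 = 33.613 mph.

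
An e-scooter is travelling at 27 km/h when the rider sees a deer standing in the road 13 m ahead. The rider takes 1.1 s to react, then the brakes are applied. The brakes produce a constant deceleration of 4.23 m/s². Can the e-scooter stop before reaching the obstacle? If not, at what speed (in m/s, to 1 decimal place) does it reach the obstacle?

No — it strikes the obstacle at 4.0 m/s

27 km/h ÷ 3.6 = 7.5000 m/s.
Reaction distance = 7.5000 × 1.1 = 8.250 m.
Braking distance needed to stop: v²/(2a) = 56.250 / 8.460 = 6.649 m, so total needed = 8.250 + 6.649 = 14.899 m > 13 m — it cannot stop.
Distance remaining when braking begins: 13 − 8.250 = 4.750 m.
v² = v₀² − 2a·d = 56.250 − 2 × 4.230 × 4.750 = 16.065 m²/s².
v = √16.065 = 4.008 m/s.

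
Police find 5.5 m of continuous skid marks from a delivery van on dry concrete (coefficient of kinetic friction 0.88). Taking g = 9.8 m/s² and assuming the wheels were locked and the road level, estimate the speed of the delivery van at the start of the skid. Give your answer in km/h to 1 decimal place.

Deceleration a = μg = 0.88 × 9.8 = 8.624 m/s².
v = √(2a·d) = √(2 × 8.624 × 5.5) = √94.864 = 9.7398 m/s.
= 9.7398 × 3.6 = 35.063 km/h.

Initial speed ≈ 35.1 km/h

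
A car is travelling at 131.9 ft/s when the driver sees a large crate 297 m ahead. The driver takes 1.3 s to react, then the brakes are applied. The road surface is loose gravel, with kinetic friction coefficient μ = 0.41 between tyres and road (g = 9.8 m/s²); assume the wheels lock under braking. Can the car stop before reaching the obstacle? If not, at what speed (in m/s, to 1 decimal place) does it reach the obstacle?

131.9 ft/s × 0.3048 = 40.2031 m/s.
a = μg = 0.41 × 9.8 = 4.018 m/s².
Reaction distance = 40.2031 × 1.3 = 52.264 m.
Braking distance = v²/(2a) = 1616.289 / 8.036 = 201.131 m.
Total stopping distance = 52.264 + 201.131 = 253.395 m, vs 297 m available — it stops with 297 − 253.395 = 43.605 m to spare.

Yes — it stops about 43.6 m short of the obstacle, so it never reaches it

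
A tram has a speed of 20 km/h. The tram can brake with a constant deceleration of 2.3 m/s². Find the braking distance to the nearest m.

Braking distance ≈ 7 m

20 km/h ÷ 3.6 = 5.5556 m/s.
Braking distance = v²/(2a) = 5.5556² / (2 × 2.300) = 30.865 / 4.600 = 6.710 m.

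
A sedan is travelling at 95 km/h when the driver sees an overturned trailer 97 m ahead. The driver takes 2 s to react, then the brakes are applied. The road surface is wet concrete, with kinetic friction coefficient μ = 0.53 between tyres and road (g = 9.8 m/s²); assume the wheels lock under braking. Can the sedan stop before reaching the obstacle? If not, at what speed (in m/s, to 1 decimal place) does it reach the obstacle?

95 km/h ÷ 3.6 = 26.3889 m/s.
a = μg = 0.53 × 9.8 = 5.194 m/s².
Reaction distance = 26.3889 × 2 = 52.778 m.
Braking distance needed to stop: v²/(2a) = 696.374 / 10.388 = 67.036 m, so total needed = 52.778 + 67.036 = 119.814 m > 97 m — it cannot stop.
Distance remaining when braking begins: 97 − 52.778 = 44.222 m.
v² = v₀² − 2a·d = 696.374 − 2 × 5.194 × 44.222 = 236.996 m²/s².
v = √236.996 = 15.395 m/s.

No — it strikes the obstacle at 15.4 m/s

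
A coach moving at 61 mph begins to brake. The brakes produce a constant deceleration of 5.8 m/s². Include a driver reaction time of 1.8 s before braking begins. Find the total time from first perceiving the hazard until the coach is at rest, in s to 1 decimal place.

61 mph × 0.44704 = 27.2694 m/s.
Braking time = v/a = 27.2694 / 5.800 = 4.702 s.
Total = 1.8 + 4.702 = 6.502 s.

Total time ≈ 6.5 s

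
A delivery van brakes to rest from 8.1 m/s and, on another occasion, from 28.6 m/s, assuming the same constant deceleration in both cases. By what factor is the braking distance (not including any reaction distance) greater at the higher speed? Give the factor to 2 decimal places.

Braking distance d = v²/(2a), so with a fixed, d ∝ v².
Factor = (28.6/8.1)² = 3.5309² = 12.4673.

Factor ≈ 12.47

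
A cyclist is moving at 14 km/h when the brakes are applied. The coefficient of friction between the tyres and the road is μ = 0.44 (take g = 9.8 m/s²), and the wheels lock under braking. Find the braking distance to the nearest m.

14 km/h ÷ 3.6 = 3.8889 m/s.
a = μg = 0.44 × 9.8 = 4.312 m/s².
Braking distance = v²/(2a) = 3.8889² / (2 × 4.312) = 15.124 / 8.624 = 1.754 m.

Braking distance ≈ 2 m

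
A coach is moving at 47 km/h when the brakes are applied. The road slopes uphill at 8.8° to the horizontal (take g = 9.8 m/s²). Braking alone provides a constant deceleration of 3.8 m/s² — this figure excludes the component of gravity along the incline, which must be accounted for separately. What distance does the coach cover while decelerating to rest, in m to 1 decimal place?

Braking distance ≈ 16.1 m

47 km/h ÷ 3.6 = 13.0556 m/s.
Gravity along the uphill slope adds to the braking deceleration: a_eff = 3.800 + 9.8·sin 8.8° = 3.800 + 1.499 = 5.299 m/s².
Braking distance = v²/(2a) = 13.0556² / (2 × 5.299) = 170.449 / 10.598 = 16.083 m.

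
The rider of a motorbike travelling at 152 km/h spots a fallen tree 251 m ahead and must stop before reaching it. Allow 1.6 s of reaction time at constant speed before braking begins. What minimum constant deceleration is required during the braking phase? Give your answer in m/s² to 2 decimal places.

Required deceleration ≈ 4.86 m/s²

152 km/h ÷ 3.6 = 42.2222 m/s.
Distance covered during reaction = 42.2222 × 1.6 = 67.556 m.
Distance available for braking: 251 − 67.556 = 183.444 m.
v² = 2a·d ⇒ a = v²/(2d) = 42.2222² / (2 × 183.444) = 1782.714 / 366.888 = 4.8590 m/s².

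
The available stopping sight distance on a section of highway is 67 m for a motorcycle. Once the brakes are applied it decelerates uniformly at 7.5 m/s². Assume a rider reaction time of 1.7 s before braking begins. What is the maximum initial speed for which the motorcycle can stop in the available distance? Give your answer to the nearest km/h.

Stopping distance: v·t_r + v²/(2a) = 67 with t_r = 1.7 s and a = 7.500 m/s².
So v² + 25.500 v − 1005.00 = 0.
Positive root: v = −a·t_r + √((a·t_r)² + 2a·d) = −12.750 + √(162.562 + 1005.00) = 21.4196 m/s.
21.4196 m/s × 3.6 = 77.111 km/h.

Maximum speed ≈ 77 km/h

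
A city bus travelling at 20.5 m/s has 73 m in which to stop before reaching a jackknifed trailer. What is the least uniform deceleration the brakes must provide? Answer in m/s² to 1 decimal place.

v² = 2a·d ⇒ a = v²/(2d) = 20.5000² / (2 × 73.000) = 420.250 / 146.000 = 2.8784 m/s².

Required deceleration ≈ 2.9 m/s²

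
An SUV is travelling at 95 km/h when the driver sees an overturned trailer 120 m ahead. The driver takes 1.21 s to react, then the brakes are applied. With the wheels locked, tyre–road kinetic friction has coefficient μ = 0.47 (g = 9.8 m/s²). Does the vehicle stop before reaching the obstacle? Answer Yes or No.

Yes

95 km/h ÷ 3.6 = 26.3889 m/s.
a = μg = 0.47 × 9.8 = 4.606 m/s².
Reaction distance = 26.3889 × 1.21 = 31.931 m.
Braking distance = v²/(2a) = 696.374 / 9.212 = 75.594 m.
Total stopping distance = 31.931 + 75.594 = 107.525 m, vs 120 m available — it stops with 120 − 107.525 = 12.475 m to spare.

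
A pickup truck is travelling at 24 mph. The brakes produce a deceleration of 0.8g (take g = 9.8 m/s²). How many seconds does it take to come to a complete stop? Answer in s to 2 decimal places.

Braking time ≈ 1.37 s

24 mph × 0.44704 = 10.7290 m/s.
a = 0.8 × 9.8 = 7.840 m/s².
Braking time = v/a = 10.7290 / 7.840 = 1.368 s.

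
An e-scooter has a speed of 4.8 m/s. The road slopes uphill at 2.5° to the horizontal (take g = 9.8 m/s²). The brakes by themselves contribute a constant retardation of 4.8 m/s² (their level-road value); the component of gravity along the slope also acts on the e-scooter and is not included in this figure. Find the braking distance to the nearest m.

Gravity along the uphill slope adds to the braking deceleration: a_eff = 4.800 + 9.8·sin 2.5° = 4.800 + 0.427 = 5.227 m/s².
Braking distance = v²/(2a) = 4.8000² / (2 × 5.227) = 23.040 / 10.454 = 2.204 m.

Braking distance ≈ 2 m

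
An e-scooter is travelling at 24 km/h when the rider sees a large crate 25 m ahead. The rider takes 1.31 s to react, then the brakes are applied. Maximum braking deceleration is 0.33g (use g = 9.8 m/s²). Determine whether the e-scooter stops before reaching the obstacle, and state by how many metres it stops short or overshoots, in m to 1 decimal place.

24 km/h ÷ 3.6 = 6.6667 m/s.
a = 0.33 × 9.8 = 3.234 m/s².
Reaction distance = 6.6667 × 1.31 = 8.733 m.
Braking distance = v²/(2a) = 44.445 / 6.468 = 6.872 m.
Total stopping distance = 8.733 + 6.872 = 15.605 m, vs 25 m available — it stops with 25 − 15.605 = 9.395 m to spare.

Yes — it stops 9.4 m short of the obstacle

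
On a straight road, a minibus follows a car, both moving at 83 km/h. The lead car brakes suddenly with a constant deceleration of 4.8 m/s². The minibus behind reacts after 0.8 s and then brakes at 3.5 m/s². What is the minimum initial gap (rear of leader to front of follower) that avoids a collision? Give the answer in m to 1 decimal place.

83 km/h ÷ 3.6 = 23.0556 m/s.
Leader travels v²/(2a_L) = 531.561 / 9.600 = 55.371 m before stopping.
Follower covers v·t_r = 23.0556 × 0.8 = 18.444 m while reacting, then v²/(2a_F) = 531.561 / 7.000 = 75.937 m while braking, for a total of 18.444 + 75.937 = 94.381 m.
Since a_F ≤ a_L and the follower starts braking later, the follower is never slower than the leader, so the closest approach is when both have stopped.
Minimum gap = 94.381 − 55.371 = 39.010 m.

Minimum gap ≈ 39.0 m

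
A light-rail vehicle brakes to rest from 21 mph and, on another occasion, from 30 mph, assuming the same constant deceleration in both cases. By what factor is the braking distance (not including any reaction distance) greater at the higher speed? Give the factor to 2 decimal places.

Factor ≈ 2.04

Braking distance d = v²/(2a), so with a fixed, d ∝ v².
Factor = (30/21)² = 1.4286² = 2.0409.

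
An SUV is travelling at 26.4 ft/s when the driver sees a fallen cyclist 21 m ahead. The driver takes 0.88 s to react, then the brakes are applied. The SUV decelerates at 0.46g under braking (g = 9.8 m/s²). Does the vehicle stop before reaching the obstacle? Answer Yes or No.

Yes

26.4 ft/s × 0.3048 = 8.0467 m/s.
a = 0.46 × 9.8 = 4.508 m/s².
Reaction distance = 8.0467 × 0.88 = 7.081 m.
Braking distance = v²/(2a) = 64.749 / 9.016 = 7.182 m.
Total stopping distance = 7.081 + 7.182 = 14.263 m, vs 21 m available — it stops with 21 − 14.263 = 6.737 m to spare.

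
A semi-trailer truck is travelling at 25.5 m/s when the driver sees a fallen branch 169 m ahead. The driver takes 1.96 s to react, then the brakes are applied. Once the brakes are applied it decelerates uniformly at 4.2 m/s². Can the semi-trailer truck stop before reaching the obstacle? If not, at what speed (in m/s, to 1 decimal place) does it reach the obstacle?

Yes — it stops about 41.6 m short of the obstacle, so it never reaches it

Reaction distance = 25.5000 × 1.96 = 49.980 m.
Braking distance = v²/(2a) = 650.250 / 8.400 = 77.411 m.
Total stopping distance = 49.980 + 77.411 = 127.391 m, vs 169 m available — it stops with 169 − 127.391 = 41.609 m to spare.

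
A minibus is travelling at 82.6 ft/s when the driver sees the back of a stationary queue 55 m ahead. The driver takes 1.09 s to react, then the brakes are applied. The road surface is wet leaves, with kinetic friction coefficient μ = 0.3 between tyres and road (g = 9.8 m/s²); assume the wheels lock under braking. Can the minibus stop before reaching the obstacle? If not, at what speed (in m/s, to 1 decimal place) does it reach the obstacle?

82.6 ft/s × 0.3048 = 25.1765 m/s.
a = μg = 0.3 × 9.8 = 2.940 m/s².
Reaction distance = 25.1765 × 1.09 = 27.442 m.
Braking distance needed to stop: v²/(2a) = 633.856 / 5.880 = 107.799 m, so total needed = 27.442 + 107.799 = 135.241 m > 55 m — it cannot stop.
Distance remaining when braking begins: 55 − 27.442 = 27.558 m.
v² = v₀² − 2a·d = 633.856 − 2 × 2.940 × 27.558 = 471.815 m²/s².
v = √471.815 = 21.721 m/s.

No — it strikes the obstacle at 21.7 m/s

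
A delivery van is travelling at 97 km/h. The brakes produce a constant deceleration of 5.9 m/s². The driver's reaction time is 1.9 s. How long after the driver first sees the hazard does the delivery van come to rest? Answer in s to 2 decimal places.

Total time ≈ 6.47 s

97 km/h ÷ 3.6 = 26.9444 m/s.
Braking time = v/a = 26.9444 / 5.900 = 4.567 s.
Total = 1.9 + 4.567 = 6.467 s.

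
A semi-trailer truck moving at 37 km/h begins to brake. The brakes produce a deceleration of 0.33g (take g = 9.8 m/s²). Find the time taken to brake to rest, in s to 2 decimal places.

Braking time ≈ 3.18 s

37 km/h ÷ 3.6 = 10.2778 m/s.
a = 0.33 × 9.8 = 3.234 m/s².
Braking time = v/a = 10.2778 / 3.234 = 3.178 s.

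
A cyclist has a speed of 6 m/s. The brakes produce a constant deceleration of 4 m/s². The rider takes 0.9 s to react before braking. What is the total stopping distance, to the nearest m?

Reaction distance = v·t_r = 6.0000 × 0.9 = 5.400 m.
Braking distance = v²/(2a) = 6.0000² / (2 × 4.000) = 36.000 / 8.000 = 4.500 m.
Total = 5.400 + 4.500 = 9.900 m.

Total stopping distance ≈ 10 m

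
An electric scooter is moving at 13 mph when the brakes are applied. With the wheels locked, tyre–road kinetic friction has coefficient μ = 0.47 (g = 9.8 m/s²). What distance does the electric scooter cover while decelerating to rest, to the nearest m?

13 mph × 0.44704 = 5.8115 m/s.
a = μg = 0.47 × 9.8 = 4.606 m/s².
Braking distance = v²/(2a) = 5.8115² / (2 × 4.606) = 33.774 / 9.212 = 3.666 m.

Braking distance ≈ 4 m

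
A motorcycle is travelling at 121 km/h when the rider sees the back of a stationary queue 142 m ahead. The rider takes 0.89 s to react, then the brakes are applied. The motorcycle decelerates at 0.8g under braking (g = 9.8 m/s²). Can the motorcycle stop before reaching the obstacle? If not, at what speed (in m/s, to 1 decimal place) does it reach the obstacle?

Yes — it stops about 40.0 m short of the obstacle, so it never reaches it

121 km/h ÷ 3.6 = 33.6111 m/s.
a = 0.8 × 9.8 = 7.840 m/s².
Reaction distance = 33.6111 × 0.89 = 29.914 m.
Braking distance = v²/(2a) = 1129.706 / 15.680 = 72.048 m.
Total stopping distance = 29.914 + 72.048 = 101.962 m, vs 142 m available — it stops with 142 − 101.962 = 40.038 m to spare.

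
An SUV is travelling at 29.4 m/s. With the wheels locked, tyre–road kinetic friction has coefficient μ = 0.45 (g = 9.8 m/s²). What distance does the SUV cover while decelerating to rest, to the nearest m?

a = μg = 0.45 × 9.8 = 4.410 m/s².
Braking distance = v²/(2a) = 29.4000² / (2 × 4.410) = 864.360 / 8.820 = 98.000 m.

Braking distance ≈ 98 m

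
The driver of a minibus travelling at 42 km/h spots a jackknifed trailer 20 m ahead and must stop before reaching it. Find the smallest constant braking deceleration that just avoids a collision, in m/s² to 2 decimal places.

42 km/h ÷ 3.6 = 11.6667 m/s.
v² = 2a·d ⇒ a = v²/(2d) = 11.6667² / (2 × 20.000) = 136.112 / 40.000 = 3.4028 m/s².

Required deceleration ≈ 3.40 m/s²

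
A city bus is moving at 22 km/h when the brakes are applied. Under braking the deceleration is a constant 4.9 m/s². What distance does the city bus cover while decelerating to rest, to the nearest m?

22 km/h ÷ 3.6 = 6.1111 m/s.
Braking distance = v²/(2a) = 6.1111² / (2 × 4.900) = 37.346 / 9.800 = 3.811 m.

Braking distance ≈ 4 m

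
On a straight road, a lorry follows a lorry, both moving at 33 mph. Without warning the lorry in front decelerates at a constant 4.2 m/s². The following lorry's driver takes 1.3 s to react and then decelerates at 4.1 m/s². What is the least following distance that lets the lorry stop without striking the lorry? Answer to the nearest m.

Minimum gap ≈ 20 m

33 mph × 0.44704 = 14.7523 m/s.
Leader travels v²/(2a_L) = 217.630 / 8.400 = 25.908 m before stopping.
Follower covers v·t_r = 14.7523 × 1.3 = 19.178 m while reacting, then v²/(2a_F) = 217.630 / 8.200 = 26.540 m while braking, for a total of 19.178 + 26.540 = 45.718 m.
Since a_F ≤ a_L and the follower starts braking later, the follower is never slower than the leader, so the closest approach is when both have stopped.
Minimum gap = 45.718 − 25.908 = 19.810 m.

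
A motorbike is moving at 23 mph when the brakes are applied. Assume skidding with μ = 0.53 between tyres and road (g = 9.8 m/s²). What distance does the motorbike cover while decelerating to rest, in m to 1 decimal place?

23 mph × 0.44704 = 10.2819 m/s.
a = μg = 0.53 × 9.8 = 5.194 m/s².
Braking distance = v²/(2a) = 10.2819² / (2 × 5.194) = 105.717 / 10.388 = 10.177 m.

Braking distance ≈ 10.2 m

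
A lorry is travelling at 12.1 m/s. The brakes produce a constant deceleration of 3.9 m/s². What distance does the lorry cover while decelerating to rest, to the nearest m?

Braking distance = v²/(2a) = 12.1000² / (2 × 3.900) = 146.410 / 7.800 = 18.771 m.

Braking distance ≈ 19 m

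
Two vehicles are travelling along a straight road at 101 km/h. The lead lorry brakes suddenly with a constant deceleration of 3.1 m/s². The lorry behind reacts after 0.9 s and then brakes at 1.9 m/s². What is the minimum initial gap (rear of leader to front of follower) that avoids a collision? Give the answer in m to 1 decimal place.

Minimum gap ≈ 105.4 m

101 km/h ÷ 3.6 = 28.0556 m/s.
Leader travels v²/(2a_L) = 787.117 / 6.200 = 126.954 m before stopping.
Follower covers v·t_r = 28.0556 × 0.9 = 25.250 m while reacting, then v²/(2a_F) = 787.117 / 3.800 = 207.136 m while braking, for a total of 25.250 + 207.136 = 232.386 m.
Since a_F ≤ a_L and the follower starts braking later, the follower is never slower than the leader, so the closest approach is when both have stopped.
Minimum gap = 232.386 − 126.954 = 105.432 m.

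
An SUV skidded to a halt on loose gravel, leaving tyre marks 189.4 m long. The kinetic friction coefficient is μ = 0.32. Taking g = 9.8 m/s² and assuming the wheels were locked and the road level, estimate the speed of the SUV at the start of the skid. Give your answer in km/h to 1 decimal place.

Deceleration a = μg = 0.32 × 9.8 = 3.136 m/s².
v = √(2a·d) = √(2 × 3.136 × 189.4) = √1187.917 = 34.4662 m/s.
= 34.4662 × 3.6 = 124.078 km/h.

Initial speed ≈ 124.1 km/h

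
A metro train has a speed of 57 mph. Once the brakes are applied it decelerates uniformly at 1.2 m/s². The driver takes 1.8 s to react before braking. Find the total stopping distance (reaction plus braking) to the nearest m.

Total stopping distance ≈ 316 m

57 mph × 0.44704 = 25.4813 m/s.
Reaction distance = v·t_r = 25.4813 × 1.8 = 45.866 m.
Braking distance = v²/(2a) = 25.4813² / (2 × 1.200) = 649.297 / 2.400 = 270.540 m.
Total = 45.866 + 270.540 = 316.406 m.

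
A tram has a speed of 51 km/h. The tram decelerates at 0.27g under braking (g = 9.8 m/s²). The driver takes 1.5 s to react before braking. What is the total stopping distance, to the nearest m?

Total stopping distance ≈ 59 m

51 km/h ÷ 3.6 = 14.1667 m/s.
a = 0.27 × 9.8 = 2.646 m/s².
Reaction distance = v·t_r = 14.1667 × 1.5 = 21.250 m.
Braking distance = v²/(2a) = 14.1667² / (2 × 2.646) = 200.695 / 5.292 = 37.924 m.
Total = 21.250 + 37.924 = 59.174 m.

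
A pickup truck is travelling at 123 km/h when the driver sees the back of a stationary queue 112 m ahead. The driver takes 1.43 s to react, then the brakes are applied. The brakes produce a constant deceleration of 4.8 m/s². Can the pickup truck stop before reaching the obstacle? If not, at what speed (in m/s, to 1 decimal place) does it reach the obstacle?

No — it strikes the obstacle at 23.7 m/s

123 km/h ÷ 3.6 = 34.1667 m/s.
Reaction distance = 34.1667 × 1.43 = 48.858 m.
Braking distance needed to stop: v²/(2a) = 1167.363 / 9.600 = 121.600 m, so total needed = 48.858 + 121.600 = 170.458 m > 112 m — it cannot stop.
Distance remaining when braking begins: 112 − 48.858 = 63.142 m.
v² = v₀² − 2a·d = 1167.363 − 2 × 4.800 × 63.142 = 561.200 m²/s².
v = √561.200 = 23.690 m/s.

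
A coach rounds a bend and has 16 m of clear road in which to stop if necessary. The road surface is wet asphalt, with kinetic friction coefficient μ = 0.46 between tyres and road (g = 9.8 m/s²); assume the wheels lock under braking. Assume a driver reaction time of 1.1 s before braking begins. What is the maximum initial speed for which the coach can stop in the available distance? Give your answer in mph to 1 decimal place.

a = μg = 0.46 × 9.8 = 4.508 m/s².
Stopping distance: v·t_r + v²/(2a) = 16 with t_r = 1.1 s and a = 4.508 m/s².
So v² + 9.918 v − 144.26 = 0.
Positive root: v = −a·t_r + √((a·t_r)² + 2a·d) = −4.959 + √(24.592 + 144.26) = 8.0353 m/s.
8.0353 m/s ÷ 0.44704 = 17.974 mph.

Maximum speed ≈ 18.0 mph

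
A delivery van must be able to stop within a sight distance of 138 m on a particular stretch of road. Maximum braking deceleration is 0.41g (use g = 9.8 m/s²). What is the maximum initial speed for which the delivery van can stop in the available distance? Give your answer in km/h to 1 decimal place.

Maximum speed ≈ 119.9 km/h

a = 0.41 × 9.8 = 4.018 m/s².
v²/(2a) = d ⇒ v = √(2 × 4.018 × 138) = √1108.97 = 33.3012 m/s.
33.3012 m/s × 3.6 = 119.884 km/h.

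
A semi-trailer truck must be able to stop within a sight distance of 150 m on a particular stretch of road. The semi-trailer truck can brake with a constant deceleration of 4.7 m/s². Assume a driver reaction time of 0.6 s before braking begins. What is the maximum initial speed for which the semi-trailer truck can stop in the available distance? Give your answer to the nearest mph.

Stopping distance: v·t_r + v²/(2a) = 150 with t_r = 0.6 s and a = 4.700 m/s².
So v² + 5.640 v − 1410.00 = 0.
Positive root: v = −a·t_r + √((a·t_r)² + 2a·d) = −2.820 + √(7.952 + 1410.00) = 34.8357 m/s.
34.8357 m/s ÷ 0.44704 = 77.925 mph.

Maximum speed ≈ 78 mph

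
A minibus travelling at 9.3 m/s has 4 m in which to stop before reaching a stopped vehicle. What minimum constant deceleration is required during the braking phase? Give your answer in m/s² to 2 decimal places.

v² = 2a·d ⇒ a = v²/(2d) = 9.3000² / (2 × 4.000) = 86.490 / 8.000 = 10.8112 m/s².

Required deceleration ≈ 10.81 m/s²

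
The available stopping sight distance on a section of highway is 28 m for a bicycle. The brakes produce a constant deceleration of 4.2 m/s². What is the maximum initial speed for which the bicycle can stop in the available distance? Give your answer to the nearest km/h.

Maximum speed ≈ 55 km/h

v²/(2a) = d ⇒ v = √(2 × 4.200 × 28) = √235.20 = 15.3362 m/s.
15.3362 m/s × 3.6 = 55.210 km/h.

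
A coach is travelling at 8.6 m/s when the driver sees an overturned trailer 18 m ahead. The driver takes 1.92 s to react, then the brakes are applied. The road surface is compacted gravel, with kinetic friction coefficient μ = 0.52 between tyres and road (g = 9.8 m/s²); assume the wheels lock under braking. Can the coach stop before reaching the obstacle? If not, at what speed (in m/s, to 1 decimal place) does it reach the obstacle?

No — it strikes the obstacle at 7.7 m/s

a = μg = 0.52 × 9.8 = 5.096 m/s².
Reaction distance = 8.6000 × 1.92 = 16.512 m.
Braking distance needed to stop: v²/(2a) = 73.960 / 10.192 = 7.257 m, so total needed = 16.512 + 7.257 = 23.769 m > 18 m — it cannot stop.
Distance remaining when braking begins: 18 − 16.512 = 1.488 m.
v² = v₀² − 2a·d = 73.960 − 2 × 5.096 × 1.488 = 58.794 m²/s².
v = √58.794 = 7.668 m/s.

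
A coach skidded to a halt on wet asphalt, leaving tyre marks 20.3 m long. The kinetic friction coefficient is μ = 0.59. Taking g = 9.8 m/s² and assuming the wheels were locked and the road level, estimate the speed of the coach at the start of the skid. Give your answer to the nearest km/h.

Deceleration a = μg = 0.59 × 9.8 = 5.782 m/s².
v = √(2a·d) = √(2 × 5.782 × 20.3) = √234.749 = 15.3215 m/s.
= 15.3215 × 3.6 = 55.157 km/h.

Initial speed ≈ 55 km/h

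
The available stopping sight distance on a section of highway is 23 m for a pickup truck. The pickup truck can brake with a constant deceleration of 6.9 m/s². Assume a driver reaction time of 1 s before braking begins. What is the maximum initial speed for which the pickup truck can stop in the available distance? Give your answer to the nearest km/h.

Maximum speed ≈ 44 km/h

Stopping distance: v·t_r + v²/(2a) = 23 with t_r = 1 s and a = 6.900 m/s².
So v² + 13.800 v − 317.40 = 0.
Positive root: v = −a·t_r + √((a·t_r)² + 2a·d) = −6.900 + √(47.610 + 317.40) = 12.2052 m/s.
12.2052 m/s × 3.6 = 43.939 km/h.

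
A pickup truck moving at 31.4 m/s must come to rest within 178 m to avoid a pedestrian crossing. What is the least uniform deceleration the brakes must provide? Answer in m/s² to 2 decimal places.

v² = 2a·d ⇒ a = v²/(2d) = 31.4000² / (2 × 178.000) = 985.960 / 356.000 = 2.7696 m/s².

Required deceleration ≈ 2.77 m/s²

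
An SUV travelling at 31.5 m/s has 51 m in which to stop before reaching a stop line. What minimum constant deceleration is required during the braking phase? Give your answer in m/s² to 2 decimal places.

Required deceleration ≈ 9.73 m/s²

v² = 2a·d ⇒ a = v²/(2d) = 31.5000² / (2 × 51.000) = 992.250 / 102.000 = 9.7279 m/s².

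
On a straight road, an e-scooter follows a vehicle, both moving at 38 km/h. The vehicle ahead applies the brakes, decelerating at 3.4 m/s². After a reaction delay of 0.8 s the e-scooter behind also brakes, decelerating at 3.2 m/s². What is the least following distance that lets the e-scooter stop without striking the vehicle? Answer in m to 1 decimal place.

Minimum gap ≈ 9.5 m

38 km/h ÷ 3.6 = 10.5556 m/s.
Leader travels v²/(2a_L) = 111.421 / 6.800 = 16.385 m before stopping.
Follower covers v·t_r = 10.5556 × 0.8 = 8.444 m while reacting, then v²/(2a_F) = 111.421 / 6.400 = 17.410 m while braking, for a total of 8.444 + 17.410 = 25.854 m.
Since a_F ≤ a_L and the follower starts braking later, the follower is never slower than the leader, so the closest approach is when both have stopped.
Minimum gap = 25.854 − 16.385 = 9.469 m.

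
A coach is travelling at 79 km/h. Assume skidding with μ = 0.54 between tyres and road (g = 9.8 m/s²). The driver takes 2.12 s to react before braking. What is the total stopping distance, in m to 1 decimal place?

Total stopping distance ≈ 92.0 m

79 km/h ÷ 3.6 = 21.9444 m/s.
a = μg = 0.54 × 9.8 = 5.292 m/s².
Reaction distance = v·t_r = 21.9444 × 2.12 = 46.522 m.
Braking distance = v²/(2a) = 21.9444² / (2 × 5.292) = 481.557 / 10.584 = 45.499 m.
Total = 46.522 + 45.499 = 92.021 m.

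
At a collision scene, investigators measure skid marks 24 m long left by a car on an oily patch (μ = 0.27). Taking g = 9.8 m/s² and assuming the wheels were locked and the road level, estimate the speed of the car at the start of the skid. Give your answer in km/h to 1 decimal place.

Deceleration a = μg = 0.27 × 9.8 = 2.646 m/s².
v = √(2a·d) = √(2 × 2.646 × 24) = √127.008 = 11.2698 m/s.
= 11.2698 × 3.6 = 40.571 km/h.

Initial speed ≈ 40.6 km/h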